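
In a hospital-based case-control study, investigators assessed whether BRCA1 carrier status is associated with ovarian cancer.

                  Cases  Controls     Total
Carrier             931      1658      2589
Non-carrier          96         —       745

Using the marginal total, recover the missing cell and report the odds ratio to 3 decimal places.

3.796

The missing cell is in the unexposed row: 745 − 96 = 649.
So a = 931, b = 1658, c = 96, d = 649.
OR = (a·d)/(b·c) = (931 × 649) / (1658 × 96) = 604219 / 159168 = 3.79611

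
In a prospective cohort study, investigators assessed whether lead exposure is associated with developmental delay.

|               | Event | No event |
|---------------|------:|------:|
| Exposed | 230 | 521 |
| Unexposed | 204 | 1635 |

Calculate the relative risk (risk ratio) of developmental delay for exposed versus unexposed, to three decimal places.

2.761

Cells: a = 230, b = 521, c = 204, d = 1635.
Risk in exposed = 230/751 = 0.30626; risk in unexposed = 204/1839 = 0.11093.
RR = 0.30626 / 0.11093 = 2.76083
The risk among the exposed is 2.76 times that among the unexposed.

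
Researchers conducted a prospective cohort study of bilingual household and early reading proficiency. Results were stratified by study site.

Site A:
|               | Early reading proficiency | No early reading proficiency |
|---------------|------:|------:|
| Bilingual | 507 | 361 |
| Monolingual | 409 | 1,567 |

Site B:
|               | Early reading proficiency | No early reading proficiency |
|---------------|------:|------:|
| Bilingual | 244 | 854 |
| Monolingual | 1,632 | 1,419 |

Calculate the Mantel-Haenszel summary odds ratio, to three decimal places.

OR_MH = Σ(aᵢdᵢ/nᵢ) / Σ(bᵢcᵢ/nᵢ), where nᵢ is the stratum total.
Stratum 1 (Site A): n = 2844; a·d/n = 507·1567/2844 = 279.3492; b·c/n = 361·409/2844 = 51.9160
Stratum 2 (Site B): n = 4149; a·d/n = 244·1419/4149 = 83.4505; b·c/n = 854·1632/4149 = 335.9190
OR_MH = (279.3492 + 83.4505) / (51.9160 + 335.9190) = 362.7996 / 387.8350 = 0.93545

0.935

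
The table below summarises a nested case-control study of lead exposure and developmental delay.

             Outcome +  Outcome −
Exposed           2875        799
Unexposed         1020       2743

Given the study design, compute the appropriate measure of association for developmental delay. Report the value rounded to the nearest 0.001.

9.676

Cells: a = 2875, b = 799, c = 1020, d = 2743.
This is a nested case-control study: participants were sampled on outcome status, so risks in the source population cannot be estimated directly — relative risk is not valid here. The odds ratio is the appropriate measure.
OR = (a·d)/(b·c) = (2875 × 2743) / (799 × 1020) = 7886125 / 814980 = 9.67646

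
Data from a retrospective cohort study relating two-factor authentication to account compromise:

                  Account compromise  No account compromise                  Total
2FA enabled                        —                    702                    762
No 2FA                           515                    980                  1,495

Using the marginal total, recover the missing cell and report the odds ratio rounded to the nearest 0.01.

0.16

The missing cell is in the exposed row: 762 − 702 = 60.
So a = 60, b = 702, c = 515, d = 980.
OR = (a·d)/(b·c) = (60 × 980) / (702 × 515) = 58800 / 361530 = 0.16264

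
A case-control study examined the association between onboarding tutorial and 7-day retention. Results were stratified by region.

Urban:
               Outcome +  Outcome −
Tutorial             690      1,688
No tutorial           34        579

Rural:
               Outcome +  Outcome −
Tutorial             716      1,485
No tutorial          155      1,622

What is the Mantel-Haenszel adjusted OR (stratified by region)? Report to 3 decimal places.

OR_MH = Σ(aᵢdᵢ/nᵢ) / Σ(bᵢcᵢ/nᵢ), where nᵢ is the stratum total.
Stratum 1 (Urban): n = 2991; a·d/n = 690·579/2991 = 133.5707; b·c/n = 1688·34/2991 = 19.1882
Stratum 2 (Rural): n = 3978; a·d/n = 716·1622/3978 = 291.9437; b·c/n = 1485·155/3978 = 57.8620
OR_MH = (133.5707 + 291.9437) / (19.1882 + 57.8620) = 425.5144 / 77.0502 = 5.52256

5.523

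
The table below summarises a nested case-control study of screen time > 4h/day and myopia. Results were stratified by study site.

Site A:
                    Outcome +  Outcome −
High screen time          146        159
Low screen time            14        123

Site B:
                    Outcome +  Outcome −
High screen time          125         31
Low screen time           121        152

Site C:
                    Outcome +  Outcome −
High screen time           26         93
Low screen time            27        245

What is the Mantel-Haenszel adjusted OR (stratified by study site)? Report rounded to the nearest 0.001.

5.010

OR_MH = Σ(aᵢdᵢ/nᵢ) / Σ(bᵢcᵢ/nᵢ), where nᵢ is the stratum total.
Stratum 1 (Site A): n = 442; a·d/n = 146·123/442 = 40.6290; b·c/n = 159·14/442 = 5.0362
Stratum 2 (Site B): n = 429; a·d/n = 125·152/429 = 44.2890; b·c/n = 31·121/429 = 8.7436
Stratum 3 (Site C): n = 391; a·d/n = 26·245/391 = 16.2916; b·c/n = 93·27/391 = 6.4220
OR_MH = (40.6290 + 44.2890 + 16.2916) / (5.0362 + 8.7436 + 6.4220) = 101.2096 / 20.2018 = 5.00993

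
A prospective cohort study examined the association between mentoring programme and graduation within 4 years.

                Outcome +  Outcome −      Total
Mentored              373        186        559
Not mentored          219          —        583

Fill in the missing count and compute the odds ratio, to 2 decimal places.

3.33

The missing cell is in the unexposed row: 583 − 219 = 364.
So a = 373, b = 186, c = 219, d = 364.
OR = (a·d)/(b·c) = (373 × 364) / (186 × 219) = 135772 / 40734 = 3.33314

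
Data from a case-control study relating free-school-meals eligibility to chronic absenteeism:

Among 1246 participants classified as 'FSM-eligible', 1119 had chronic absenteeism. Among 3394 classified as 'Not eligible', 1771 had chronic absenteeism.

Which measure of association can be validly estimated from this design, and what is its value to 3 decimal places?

From the description: a = 1119, b = 127, c = 1771, d = 1623.
This is a case-control study: participants were sampled on outcome status, so risks in the source population cannot be estimated directly — relative risk is not valid here. The odds ratio is the appropriate measure.
OR = (a·d)/(b·c) = (1119 × 1623) / (127 × 1771) = 1816137 / 224917 = 8.07470

8.075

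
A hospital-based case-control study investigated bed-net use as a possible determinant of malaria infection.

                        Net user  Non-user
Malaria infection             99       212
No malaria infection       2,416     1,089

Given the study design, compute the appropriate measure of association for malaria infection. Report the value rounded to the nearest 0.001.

Reading the table with exposure as columns: a = 99 (Net user, case), b = 2416 (Net user, non-case), c = 212 (Non-user, case), d = 1089.
This is a hospital-based case-control study: participants were sampled on outcome status, so risks in the source population cannot be estimated directly — relative risk is not valid here. The odds ratio is the appropriate measure.
OR = (a·d)/(b·c) = (99 × 1089) / (2416 × 212) = 107811 / 512192 = 0.21049

0.210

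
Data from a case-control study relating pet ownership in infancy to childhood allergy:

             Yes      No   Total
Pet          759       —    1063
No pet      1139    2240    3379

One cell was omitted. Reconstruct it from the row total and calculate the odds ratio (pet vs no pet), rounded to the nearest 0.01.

4.91

The missing cell is in the exposed row: 1063 − 759 = 304.
So a = 759, b = 304, c = 1139, d = 2240.
OR = (a·d)/(b·c) = (759 × 2240) / (304 × 1139) = 1700160 / 346256 = 4.91012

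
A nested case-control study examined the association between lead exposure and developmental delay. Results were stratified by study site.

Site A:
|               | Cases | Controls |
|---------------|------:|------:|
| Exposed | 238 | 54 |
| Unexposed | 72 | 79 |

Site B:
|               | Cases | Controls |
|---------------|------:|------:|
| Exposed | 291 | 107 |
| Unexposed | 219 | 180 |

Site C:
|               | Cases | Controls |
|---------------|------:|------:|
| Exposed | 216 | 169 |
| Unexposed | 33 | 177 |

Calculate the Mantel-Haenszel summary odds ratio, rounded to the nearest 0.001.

OR_MH = Σ(aᵢdᵢ/nᵢ) / Σ(bᵢcᵢ/nᵢ), where nᵢ is the stratum total.
Stratum 1 (Site A): n = 443; a·d/n = 238·79/443 = 42.4424; b·c/n = 54·72/443 = 8.7765
Stratum 2 (Site B): n = 797; a·d/n = 291·180/797 = 65.7215; b·c/n = 107·219/797 = 29.4015
Stratum 3 (Site C): n = 595; a·d/n = 216·177/595 = 64.2555; b·c/n = 169·33/595 = 9.3731
OR_MH = (42.4424 + 65.7215 + 64.2555) / (8.7765 + 29.4015 + 9.3731) = 172.4194 / 47.5511 = 3.62598

3.626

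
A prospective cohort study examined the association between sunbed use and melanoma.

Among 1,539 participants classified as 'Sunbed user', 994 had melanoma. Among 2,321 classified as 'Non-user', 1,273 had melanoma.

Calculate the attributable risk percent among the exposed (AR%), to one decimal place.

From the description: a = 994, b = 545, c = 1273, d = 1048.
Risk in exposed = 994/1539 = 0.64587; risk in unexposed = 1273/2321 = 0.54847.
RR = 0.64587/0.54847 = 1.17759
AR% = (RR − 1)/RR × 100 = (1.17759 − 1)/1.17759 × 100 = 15.0809%

15.1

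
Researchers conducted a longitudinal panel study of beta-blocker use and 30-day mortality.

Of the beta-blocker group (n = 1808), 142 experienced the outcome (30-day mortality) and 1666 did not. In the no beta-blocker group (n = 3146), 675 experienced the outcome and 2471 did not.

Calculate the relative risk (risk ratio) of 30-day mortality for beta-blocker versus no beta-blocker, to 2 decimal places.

0.37

From the description: a = 142, b = 1666, c = 675, d = 2471.
Risk in exposed = 142/1808 = 0.07854; risk in unexposed = 675/3146 = 0.21456.
RR = 0.07854 / 0.21456 = 0.36605
The risk is 63% lower among the exposed than among the unexposed.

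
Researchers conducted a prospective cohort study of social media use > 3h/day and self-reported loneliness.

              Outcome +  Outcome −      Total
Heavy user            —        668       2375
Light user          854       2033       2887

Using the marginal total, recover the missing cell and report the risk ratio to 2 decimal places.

The missing cell is in the exposed row: 2375 − 668 = 1707.
So a = 1707, b = 668, c = 854, d = 2033.
RR = [a/(a+b)] / [c/(c+d)] = (1707/2375) / (854/2887) = 0.71874/0.29581 = 2.42973

2.43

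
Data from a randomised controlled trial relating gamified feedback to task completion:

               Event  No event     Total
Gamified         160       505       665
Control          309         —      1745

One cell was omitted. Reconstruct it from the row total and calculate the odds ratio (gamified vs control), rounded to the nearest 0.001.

1.472

The missing cell is in the unexposed row: 1745 − 309 = 1436.
So a = 160, b = 505, c = 309, d = 1436.
OR = (a·d)/(b·c) = (160 × 1436) / (505 × 309) = 229760 / 156045 = 1.47240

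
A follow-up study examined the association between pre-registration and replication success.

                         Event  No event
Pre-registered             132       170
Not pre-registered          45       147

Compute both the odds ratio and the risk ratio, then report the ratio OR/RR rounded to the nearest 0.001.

1.360

Cells: a = 132, b = 170, c = 45, d = 147.
OR = (132·147)/(170·45) = 19404/7650 = 2.53647
Risk in exposed = 132/302 = 0.43709; risk in unexposed = 45/192 = 0.23438; RR = 1.86490
OR/RR = 2.53647 / 1.86490 = 1.36011
The outcome is not rare, so the OR lies further from 1 than the RR.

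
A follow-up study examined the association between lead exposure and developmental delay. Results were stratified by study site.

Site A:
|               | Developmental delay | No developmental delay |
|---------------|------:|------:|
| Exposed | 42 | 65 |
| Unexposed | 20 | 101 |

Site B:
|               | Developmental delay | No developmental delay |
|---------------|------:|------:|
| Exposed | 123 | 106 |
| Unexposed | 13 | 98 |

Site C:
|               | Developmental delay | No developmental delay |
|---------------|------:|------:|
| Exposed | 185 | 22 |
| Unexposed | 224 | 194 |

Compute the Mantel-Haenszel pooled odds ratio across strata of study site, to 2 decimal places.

OR_MH = Σ(aᵢdᵢ/nᵢ) / Σ(bᵢcᵢ/nᵢ), where nᵢ is the stratum total.
Stratum 1 (Site A): n = 228; a·d/n = 42·101/228 = 18.6053; b·c/n = 65·20/228 = 5.7018
Stratum 2 (Site B): n = 340; a·d/n = 123·98/340 = 35.4529; b·c/n = 106·13/340 = 4.0529
Stratum 3 (Site C): n = 625; a·d/n = 185·194/625 = 57.4240; b·c/n = 22·224/625 = 7.8848
OR_MH = (18.6053 + 35.4529 + 57.4240) / (5.7018 + 4.0529 + 7.8848) = 111.4822 / 17.6395 = 6.32003

6.32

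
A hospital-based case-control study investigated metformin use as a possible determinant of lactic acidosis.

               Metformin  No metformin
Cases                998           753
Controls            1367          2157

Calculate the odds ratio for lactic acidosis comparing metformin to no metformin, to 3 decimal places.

2.091

Reading the table with exposure as columns: a = 998 (Metformin, case), b = 1367 (Metformin, non-case), c = 753 (No metformin, case), d = 2157.
OR = (a·d)/(b·c) = (998 × 2157) / (1367 × 753) = 2152686 / 1029351 = 2.09130
The odds of lactic acidosis are about 2.09 times as high in the metformin group.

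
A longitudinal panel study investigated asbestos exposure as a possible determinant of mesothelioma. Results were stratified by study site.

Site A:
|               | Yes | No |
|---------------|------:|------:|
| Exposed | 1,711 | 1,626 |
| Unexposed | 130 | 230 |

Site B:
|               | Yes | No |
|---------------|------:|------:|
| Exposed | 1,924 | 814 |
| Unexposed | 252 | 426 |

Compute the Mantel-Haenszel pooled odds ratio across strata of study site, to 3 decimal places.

OR_MH = Σ(aᵢdᵢ/nᵢ) / Σ(bᵢcᵢ/nᵢ), where nᵢ is the stratum total.
Stratum 1 (Site A): n = 3697; a·d/n = 1711·230/3697 = 106.4458; b·c/n = 1626·130/3697 = 57.1761
Stratum 2 (Site B): n = 3416; a·d/n = 1924·426/3416 = 239.9368; b·c/n = 814·252/3416 = 60.0492
OR_MH = (106.4458 + 239.9368) / (57.1761 + 60.0492) = 346.3825 / 117.2253 = 2.95485

2.955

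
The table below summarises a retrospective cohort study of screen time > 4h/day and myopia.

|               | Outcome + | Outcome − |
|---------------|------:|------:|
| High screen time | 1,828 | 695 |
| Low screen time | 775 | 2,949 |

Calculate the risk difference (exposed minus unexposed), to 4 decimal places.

Cells: a = 1828, b = 695, c = 775, d = 2949.
Risk in exposed = 1828/2523 = 0.724534; risk in unexposed = 775/3724 = 0.208110.
Risk difference = 0.724534 − 0.208110 = 0.516425

0.5164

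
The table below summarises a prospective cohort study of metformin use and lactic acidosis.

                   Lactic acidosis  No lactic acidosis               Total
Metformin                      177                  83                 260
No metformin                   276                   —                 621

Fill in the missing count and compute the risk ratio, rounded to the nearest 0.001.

1.532

The missing cell is in the unexposed row: 621 − 276 = 345.
So a = 177, b = 83, c = 276, d = 345.
RR = [a/(a+b)] / [c/(c+d)] = (177/260) / (276/621) = 0.68077/0.44444 = 1.53173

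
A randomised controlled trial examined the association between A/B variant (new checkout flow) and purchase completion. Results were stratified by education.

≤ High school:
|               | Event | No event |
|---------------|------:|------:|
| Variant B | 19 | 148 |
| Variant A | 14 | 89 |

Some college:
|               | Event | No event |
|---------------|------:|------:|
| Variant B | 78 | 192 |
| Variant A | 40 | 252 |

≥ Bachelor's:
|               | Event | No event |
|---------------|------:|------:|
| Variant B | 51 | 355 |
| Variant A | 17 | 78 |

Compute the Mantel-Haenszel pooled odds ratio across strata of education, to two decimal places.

1.47

OR_MH = Σ(aᵢdᵢ/nᵢ) / Σ(bᵢcᵢ/nᵢ), where nᵢ is the stratum total.
Stratum 1 (≤ High school): n = 270; a·d/n = 19·89/270 = 6.2630; b·c/n = 148·14/270 = 7.6741
Stratum 2 (Some college): n = 562; a·d/n = 78·252/562 = 34.9751; b·c/n = 192·40/562 = 13.6655
Stratum 3 (≥ Bachelor's): n = 501; a·d/n = 51·78/501 = 7.9401; b·c/n = 355·17/501 = 12.0459
OR_MH = (6.2630 + 34.9751 + 7.9401) / (7.6741 + 13.6655 + 12.0459) = 49.1782 / 33.3855 = 1.47304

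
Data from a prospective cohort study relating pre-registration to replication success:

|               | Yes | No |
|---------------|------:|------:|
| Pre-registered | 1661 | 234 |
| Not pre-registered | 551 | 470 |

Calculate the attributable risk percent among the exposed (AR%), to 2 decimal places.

38.43

Cells: a = 1661, b = 234, c = 551, d = 470.
Risk in exposed = 1661/1895 = 0.87652; risk in unexposed = 551/1021 = 0.53967.
RR = 0.87652/0.53967 = 1.62418
AR% = (RR − 1)/RR × 100 = (1.62418 − 1)/1.62418 × 100 = 38.4305%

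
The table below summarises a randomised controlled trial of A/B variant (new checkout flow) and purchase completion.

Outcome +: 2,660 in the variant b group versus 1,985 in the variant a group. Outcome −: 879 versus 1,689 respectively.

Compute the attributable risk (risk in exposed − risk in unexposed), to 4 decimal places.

From the description: a = 2660, b = 879, c = 1985, d = 1689.
Risk in exposed = 2660/3539 = 0.751625; risk in unexposed = 1985/3674 = 0.540283.
Risk difference = 0.751625 − 0.540283 = 0.211342

0.2113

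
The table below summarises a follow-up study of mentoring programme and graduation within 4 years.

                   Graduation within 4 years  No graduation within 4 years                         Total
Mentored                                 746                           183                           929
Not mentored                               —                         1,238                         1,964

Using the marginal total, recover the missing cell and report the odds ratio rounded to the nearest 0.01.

6.95

The missing cell is in the unexposed row: 1964 − 1238 = 726.
So a = 746, b = 183, c = 726, d = 1238.
OR = (a·d)/(b·c) = (746 × 1238) / (183 × 726) = 923548 / 132858 = 6.95139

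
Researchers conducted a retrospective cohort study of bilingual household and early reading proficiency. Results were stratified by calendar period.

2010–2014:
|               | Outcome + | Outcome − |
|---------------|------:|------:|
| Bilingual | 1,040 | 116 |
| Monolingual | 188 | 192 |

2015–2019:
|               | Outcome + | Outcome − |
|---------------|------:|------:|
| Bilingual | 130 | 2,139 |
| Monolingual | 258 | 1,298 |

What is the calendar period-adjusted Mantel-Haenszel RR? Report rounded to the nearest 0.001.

RR_MH = Σ(aᵢ·n₀ᵢ/nᵢ) / Σ(cᵢ·n₁ᵢ/nᵢ), with n₁ᵢ = aᵢ+bᵢ (exposed), n₀ᵢ = cᵢ+dᵢ (unexposed), nᵢ = n₁ᵢ+n₀ᵢ.
Stratum 1 (2010–2014): n₁ = 1156, n₀ = 380, n = 1536; a·n₀/n = 1040·380/1536 = 257.2917; c·n₁/n = 188·1156/1536 = 141.4896
Stratum 2 (2015–2019): n₁ = 2269, n₀ = 1556, n = 3825; a·n₀/n = 130·1556/3825 = 52.8837; c·n₁/n = 258·2269/3825 = 153.0463
RR_MH = (257.2917 + 52.8837) / (141.4896 + 153.0463) = 310.1753 / 294.5359 = 1.05310

1.053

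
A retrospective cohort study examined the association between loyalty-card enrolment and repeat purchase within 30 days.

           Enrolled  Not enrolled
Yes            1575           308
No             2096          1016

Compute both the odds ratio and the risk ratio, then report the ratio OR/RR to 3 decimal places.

1.344

Reading the table with exposure as columns: a = 1575 (Enrolled, case), b = 2096 (Enrolled, non-case), c = 308 (Not enrolled, case), d = 1016.
OR = (1575·1016)/(2096·308) = 1600200/645568 = 2.47875
Risk in exposed = 1575/3671 = 0.42904; risk in unexposed = 308/1324 = 0.23263; RR = 1.84431
OR/RR = 2.47875 / 1.84431 = 1.34400
The outcome is not rare, so the OR lies further from 1 than the RR.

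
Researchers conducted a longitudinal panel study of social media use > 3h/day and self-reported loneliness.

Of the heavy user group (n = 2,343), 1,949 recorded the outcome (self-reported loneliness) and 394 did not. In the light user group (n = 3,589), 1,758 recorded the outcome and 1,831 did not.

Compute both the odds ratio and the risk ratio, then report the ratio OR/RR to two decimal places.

From the description: a = 1949, b = 394, c = 1758, d = 1831.
OR = (1949·1831)/(394·1758) = 3568619/692652 = 5.15211
Risk in exposed = 1949/2343 = 0.83184; risk in unexposed = 1758/3589 = 0.48983; RR = 1.69822
OR/RR = 5.15211 / 1.69822 = 3.03383
The outcome is not rare, so the OR lies further from 1 than the RR.

3.03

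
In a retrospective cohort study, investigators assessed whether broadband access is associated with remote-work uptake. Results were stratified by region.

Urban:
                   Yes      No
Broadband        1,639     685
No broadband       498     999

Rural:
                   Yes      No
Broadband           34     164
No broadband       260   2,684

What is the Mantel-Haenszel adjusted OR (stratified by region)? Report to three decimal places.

OR_MH = Σ(aᵢdᵢ/nᵢ) / Σ(bᵢcᵢ/nᵢ), where nᵢ is the stratum total.
Stratum 1 (Urban): n = 3821; a·d/n = 1639·999/3821 = 428.5164; b·c/n = 685·498/3821 = 89.2777
Stratum 2 (Rural): n = 3142; a·d/n = 34·2684/3142 = 29.0439; b·c/n = 164·260/3142 = 13.5710
OR_MH = (428.5164 + 29.0439) / (89.2777 + 13.5710) = 457.5603 / 102.8486 = 4.44887

4.449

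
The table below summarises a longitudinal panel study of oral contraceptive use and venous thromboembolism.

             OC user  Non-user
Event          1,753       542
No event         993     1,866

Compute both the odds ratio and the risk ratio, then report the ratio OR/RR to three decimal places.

2.143

Reading the table with exposure as columns: a = 1753 (OC user, case), b = 993 (OC user, non-case), c = 542 (Non-user, case), d = 1866.
OR = (1753·1866)/(993·542) = 3271098/538206 = 6.07778
Risk in exposed = 1753/2746 = 0.63838; risk in unexposed = 542/2408 = 0.22508; RR = 2.83621
OR/RR = 6.07778 / 2.83621 = 2.14292
The outcome is not rare, so the OR lies further from 1 than the RR.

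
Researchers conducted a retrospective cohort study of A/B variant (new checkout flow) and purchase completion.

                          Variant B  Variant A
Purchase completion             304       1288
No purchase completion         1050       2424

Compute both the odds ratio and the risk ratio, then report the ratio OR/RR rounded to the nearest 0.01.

Reading the table with exposure as columns: a = 304 (Variant B, case), b = 1050 (Variant B, non-case), c = 1288 (Variant A, case), d = 2424.
OR = (304·2424)/(1050·1288) = 736896/1352400 = 0.54488
Risk in exposed = 304/1354 = 0.22452; risk in unexposed = 1288/3712 = 0.34698; RR = 0.64706
OR/RR = 0.54488 / 0.64706 = 0.84208
The outcome is not rare, so the OR lies further from 1 than the RR.

0.84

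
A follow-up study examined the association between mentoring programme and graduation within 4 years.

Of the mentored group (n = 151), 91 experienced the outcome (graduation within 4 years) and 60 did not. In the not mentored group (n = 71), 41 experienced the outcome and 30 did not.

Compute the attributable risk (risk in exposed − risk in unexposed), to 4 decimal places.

0.0252

From the description: a = 91, b = 60, c = 41, d = 30.
Risk in exposed = 91/151 = 0.602649; risk in unexposed = 41/71 = 0.577465.
Risk difference = 0.602649 − 0.577465 = 0.025184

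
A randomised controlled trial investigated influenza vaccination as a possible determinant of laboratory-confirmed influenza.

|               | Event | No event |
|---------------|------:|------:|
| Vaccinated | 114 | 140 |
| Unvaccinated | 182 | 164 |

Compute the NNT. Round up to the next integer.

Risk in treated group = 114/254 = 0.44882; risk in control = 182/346 = 0.52601.
Absolute risk reduction = 0.52601 − 0.44882 = 0.07719
NNT = 1 / ARR = 1 / 0.07719 = 12.955 → round up → 13

13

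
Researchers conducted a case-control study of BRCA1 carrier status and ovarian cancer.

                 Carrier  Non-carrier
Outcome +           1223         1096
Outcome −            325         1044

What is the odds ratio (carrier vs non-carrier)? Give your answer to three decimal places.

3.585

Reading the table with exposure as columns: a = 1223 (Carrier, case), b = 325 (Carrier, non-case), c = 1096 (Non-carrier, case), d = 1044.
OR = (a·d)/(b·c) = (1223 × 1044) / (325 × 1096) = 1276812 / 356200 = 3.58454
The odds of ovarian cancer are about 3.58 times as high in the carrier group.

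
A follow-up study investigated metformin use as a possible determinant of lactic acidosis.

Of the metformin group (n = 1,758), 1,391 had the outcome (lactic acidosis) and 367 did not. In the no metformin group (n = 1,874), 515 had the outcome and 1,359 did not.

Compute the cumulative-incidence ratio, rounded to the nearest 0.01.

2.88

From the description: a = 1391, b = 367, c = 515, d = 1359.
Risk in exposed = 1391/1758 = 0.79124; risk in unexposed = 515/1874 = 0.27481.
RR = 0.79124 / 0.27481 = 2.87919
The risk among the exposed is 2.88 times that among the unexposed.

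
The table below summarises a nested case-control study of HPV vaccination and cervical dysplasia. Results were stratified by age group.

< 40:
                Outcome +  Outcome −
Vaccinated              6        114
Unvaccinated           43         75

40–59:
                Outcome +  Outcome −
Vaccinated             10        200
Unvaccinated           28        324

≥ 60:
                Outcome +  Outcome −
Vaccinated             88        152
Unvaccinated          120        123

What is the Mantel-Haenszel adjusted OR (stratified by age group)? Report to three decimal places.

OR_MH = Σ(aᵢdᵢ/nᵢ) / Σ(bᵢcᵢ/nᵢ), where nᵢ is the stratum total.
Stratum 1 (< 40): n = 238; a·d/n = 6·75/238 = 1.8908; b·c/n = 114·43/238 = 20.5966
Stratum 2 (40–59): n = 562; a·d/n = 10·324/562 = 5.7651; b·c/n = 200·28/562 = 9.9644
Stratum 3 (≥ 60): n = 483; a·d/n = 88·123/483 = 22.4099; b·c/n = 152·120/483 = 37.7640
OR_MH = (1.8908 + 5.7651 + 22.4099) / (20.5966 + 9.9644 + 37.7640) = 30.0658 / 68.3250 = 0.44004

0.440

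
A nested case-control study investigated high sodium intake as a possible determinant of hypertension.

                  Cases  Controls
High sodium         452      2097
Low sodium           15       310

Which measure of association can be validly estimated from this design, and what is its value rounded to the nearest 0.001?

Cells: a = 452, b = 2097, c = 15, d = 310.
This is a nested case-control study: participants were sampled on outcome status, so risks in the source population cannot be estimated directly — relative risk is not valid here. The odds ratio is the appropriate measure.
OR = (a·d)/(b·c) = (452 × 310) / (2097 × 15) = 140120 / 31455 = 4.45462

4.455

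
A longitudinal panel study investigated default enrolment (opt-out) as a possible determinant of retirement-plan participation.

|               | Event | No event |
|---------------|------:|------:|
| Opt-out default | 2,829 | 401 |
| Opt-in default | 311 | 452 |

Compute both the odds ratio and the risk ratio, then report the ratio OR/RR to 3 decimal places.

4.772

Cells: a = 2829, b = 401, c = 311, d = 452.
OR = (2829·452)/(401·311) = 1278708/124711 = 10.25337
Risk in exposed = 2829/3230 = 0.87585; risk in unexposed = 311/763 = 0.40760; RR = 2.14879
OR/RR = 10.25337 / 2.14879 = 4.77169
The outcome is not rare, so the OR lies further from 1 than the RR.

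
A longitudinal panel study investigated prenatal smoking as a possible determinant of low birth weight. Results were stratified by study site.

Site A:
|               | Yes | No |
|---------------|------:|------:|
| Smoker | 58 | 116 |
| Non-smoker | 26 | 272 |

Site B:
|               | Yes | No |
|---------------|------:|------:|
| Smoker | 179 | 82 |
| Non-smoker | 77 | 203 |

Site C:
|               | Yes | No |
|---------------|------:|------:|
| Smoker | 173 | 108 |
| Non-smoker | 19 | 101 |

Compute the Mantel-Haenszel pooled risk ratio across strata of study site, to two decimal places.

3.01

RR_MH = Σ(aᵢ·n₀ᵢ/nᵢ) / Σ(cᵢ·n₁ᵢ/nᵢ), with n₁ᵢ = aᵢ+bᵢ (exposed), n₀ᵢ = cᵢ+dᵢ (unexposed), nᵢ = n₁ᵢ+n₀ᵢ.
Stratum 1 (Site A): n₁ = 174, n₀ = 298, n = 472; a·n₀/n = 58·298/472 = 36.6186; c·n₁/n = 26·174/472 = 9.5847
Stratum 2 (Site B): n₁ = 261, n₀ = 280, n = 541; a·n₀/n = 179·280/541 = 92.6433; c·n₁/n = 77·261/541 = 37.1479
Stratum 3 (Site C): n₁ = 281, n₀ = 120, n = 401; a·n₀/n = 173·120/401 = 51.7706; c·n₁/n = 19·281/401 = 13.3142
RR_MH = (36.6186 + 92.6433 + 51.7706) / (9.5847 + 37.1479 + 13.3142) = 181.0325 / 60.0468 = 3.01485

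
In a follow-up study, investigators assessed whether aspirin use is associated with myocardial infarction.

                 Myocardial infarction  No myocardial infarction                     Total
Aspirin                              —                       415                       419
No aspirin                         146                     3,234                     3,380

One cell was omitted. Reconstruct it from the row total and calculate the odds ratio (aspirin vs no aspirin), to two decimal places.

The missing cell is in the exposed row: 419 − 415 = 4.
So a = 4, b = 415, c = 146, d = 3234.
OR = (a·d)/(b·c) = (4 × 3234) / (415 × 146) = 12936 / 60590 = 0.21350

0.21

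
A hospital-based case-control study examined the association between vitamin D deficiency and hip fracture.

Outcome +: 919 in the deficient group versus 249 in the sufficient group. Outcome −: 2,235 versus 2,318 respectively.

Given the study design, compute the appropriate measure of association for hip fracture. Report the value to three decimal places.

3.828

From the description: a = 919, b = 2235, c = 249, d = 2318.
This is a hospital-based case-control study: participants were sampled on outcome status, so risks in the source population cannot be estimated directly — relative risk is not valid here. The odds ratio is the appropriate measure.
OR = (a·d)/(b·c) = (919 × 2318) / (2235 × 249) = 2130242 / 556515 = 3.82782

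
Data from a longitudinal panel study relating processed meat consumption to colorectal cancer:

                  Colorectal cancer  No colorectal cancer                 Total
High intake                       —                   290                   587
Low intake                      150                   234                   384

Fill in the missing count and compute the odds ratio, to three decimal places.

The missing cell is in the exposed row: 587 − 290 = 297.
So a = 297, b = 290, c = 150, d = 234.
OR = (a·d)/(b·c) = (297 × 234) / (290 × 150) = 69498 / 43500 = 1.59766

1.598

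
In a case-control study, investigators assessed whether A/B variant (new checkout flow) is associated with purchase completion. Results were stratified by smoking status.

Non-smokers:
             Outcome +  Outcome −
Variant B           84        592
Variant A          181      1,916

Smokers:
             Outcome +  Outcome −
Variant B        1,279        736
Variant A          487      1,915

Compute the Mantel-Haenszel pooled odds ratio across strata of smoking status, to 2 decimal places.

OR_MH = Σ(aᵢdᵢ/nᵢ) / Σ(bᵢcᵢ/nᵢ), where nᵢ is the stratum total.
Stratum 1 (Non-smokers): n = 2773; a·d/n = 84·1916/2773 = 58.0397; b·c/n = 592·181/2773 = 38.6412
Stratum 2 (Smokers): n = 4417; a·d/n = 1279·1915/4417 = 554.5132; b·c/n = 736·487/4417 = 81.1483
OR_MH = (58.0397 + 554.5132) / (38.6412 + 81.1483) = 612.5529 / 119.7895 = 5.11358

5.11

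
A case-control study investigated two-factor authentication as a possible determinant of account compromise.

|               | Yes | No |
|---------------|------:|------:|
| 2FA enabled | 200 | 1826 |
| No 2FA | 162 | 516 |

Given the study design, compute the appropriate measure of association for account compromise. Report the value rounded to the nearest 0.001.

0.349

Cells: a = 200, b = 1826, c = 162, d = 516.
This is a case-control study: participants were sampled on outcome status, so risks in the source population cannot be estimated directly — relative risk is not valid here. The odds ratio is the appropriate measure.
OR = (a·d)/(b·c) = (200 × 516) / (1826 × 162) = 103200 / 295812 = 0.34887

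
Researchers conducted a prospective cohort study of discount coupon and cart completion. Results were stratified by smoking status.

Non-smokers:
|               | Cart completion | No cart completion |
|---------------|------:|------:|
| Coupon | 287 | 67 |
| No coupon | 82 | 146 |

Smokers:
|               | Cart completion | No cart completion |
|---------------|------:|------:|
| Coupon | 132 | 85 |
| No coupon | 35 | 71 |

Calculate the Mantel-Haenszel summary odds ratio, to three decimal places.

OR_MH = Σ(aᵢdᵢ/nᵢ) / Σ(bᵢcᵢ/nᵢ), where nᵢ is the stratum total.
Stratum 1 (Non-smokers): n = 582; a·d/n = 287·146/582 = 71.9966; b·c/n = 67·82/582 = 9.4399
Stratum 2 (Smokers): n = 323; a·d/n = 132·71/323 = 29.0155; b·c/n = 85·35/323 = 9.2105
OR_MH = (71.9966 + 29.0155) / (9.4399 + 9.2105) = 101.0120 / 18.6504 = 5.41608

5.416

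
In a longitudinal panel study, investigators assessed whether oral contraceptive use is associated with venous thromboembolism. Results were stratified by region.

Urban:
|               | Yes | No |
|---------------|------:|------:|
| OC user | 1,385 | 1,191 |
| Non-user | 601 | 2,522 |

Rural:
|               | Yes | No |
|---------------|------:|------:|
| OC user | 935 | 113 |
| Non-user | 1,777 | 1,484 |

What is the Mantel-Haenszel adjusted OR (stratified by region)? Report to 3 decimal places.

5.429

OR_MH = Σ(aᵢdᵢ/nᵢ) / Σ(bᵢcᵢ/nᵢ), where nᵢ is the stratum total.
Stratum 1 (Urban): n = 5699; a·d/n = 1385·2522/5699 = 612.9093; b·c/n = 1191·601/5699 = 125.5994
Stratum 2 (Rural): n = 4309; a·d/n = 935·1484/4309 = 322.0097; b·c/n = 113·1777/4309 = 46.6004
OR_MH = (612.9093 + 322.0097) / (125.5994 + 46.6004) = 934.9190 / 172.1998 = 5.42927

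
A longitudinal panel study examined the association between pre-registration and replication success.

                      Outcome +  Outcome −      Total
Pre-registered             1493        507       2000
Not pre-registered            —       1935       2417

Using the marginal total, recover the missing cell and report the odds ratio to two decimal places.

11.82

The missing cell is in the unexposed row: 2417 − 1935 = 482.
So a = 1493, b = 507, c = 482, d = 1935.
OR = (a·d)/(b·c) = (1493 × 1935) / (507 × 482) = 2888955 / 244374 = 11.82186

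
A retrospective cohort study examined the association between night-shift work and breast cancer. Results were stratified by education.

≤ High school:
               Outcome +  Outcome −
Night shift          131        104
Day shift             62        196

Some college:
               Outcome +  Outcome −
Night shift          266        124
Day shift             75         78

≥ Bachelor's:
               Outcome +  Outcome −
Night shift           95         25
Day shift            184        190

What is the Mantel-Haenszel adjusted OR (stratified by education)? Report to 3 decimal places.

3.209

OR_MH = Σ(aᵢdᵢ/nᵢ) / Σ(bᵢcᵢ/nᵢ), where nᵢ is the stratum total.
Stratum 1 (≤ High school): n = 493; a·d/n = 131·196/493 = 52.0811; b·c/n = 104·62/493 = 13.0791
Stratum 2 (Some college): n = 543; a·d/n = 266·78/543 = 38.2099; b·c/n = 124·75/543 = 17.1271
Stratum 3 (≥ Bachelor's): n = 494; a·d/n = 95·190/494 = 36.5385; b·c/n = 25·184/494 = 9.3117
OR_MH = (52.0811 + 38.2099 + 36.5385) / (13.0791 + 17.1271 + 9.3117) = 126.8295 / 39.5179 = 3.20942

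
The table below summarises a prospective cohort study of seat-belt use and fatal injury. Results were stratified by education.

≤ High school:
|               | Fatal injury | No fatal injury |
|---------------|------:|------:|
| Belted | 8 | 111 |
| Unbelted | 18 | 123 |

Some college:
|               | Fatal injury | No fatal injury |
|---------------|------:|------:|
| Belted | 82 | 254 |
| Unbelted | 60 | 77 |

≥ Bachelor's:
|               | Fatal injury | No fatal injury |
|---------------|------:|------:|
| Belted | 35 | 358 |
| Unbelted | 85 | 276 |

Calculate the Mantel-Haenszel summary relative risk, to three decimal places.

0.471

RR_MH = Σ(aᵢ·n₀ᵢ/nᵢ) / Σ(cᵢ·n₁ᵢ/nᵢ), with n₁ᵢ = aᵢ+bᵢ (exposed), n₀ᵢ = cᵢ+dᵢ (unexposed), nᵢ = n₁ᵢ+n₀ᵢ.
Stratum 1 (≤ High school): n₁ = 119, n₀ = 141, n = 260; a·n₀/n = 8·141/260 = 4.3385; c·n₁/n = 18·119/260 = 8.2385
Stratum 2 (Some college): n₁ = 336, n₀ = 137, n = 473; a·n₀/n = 82·137/473 = 23.7505; c·n₁/n = 60·336/473 = 42.6216
Stratum 3 (≥ Bachelor's): n₁ = 393, n₀ = 361, n = 754; a·n₀/n = 35·361/754 = 16.7573; c·n₁/n = 85·393/754 = 44.3037
RR_MH = (4.3385 + 23.7505 + 16.7573) / (8.2385 + 42.6216 + 44.3037) = 44.8463 / 95.1637 = 0.47125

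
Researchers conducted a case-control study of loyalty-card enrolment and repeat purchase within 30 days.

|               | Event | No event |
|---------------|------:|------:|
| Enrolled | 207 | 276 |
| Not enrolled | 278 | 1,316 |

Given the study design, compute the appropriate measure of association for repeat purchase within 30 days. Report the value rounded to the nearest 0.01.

3.55

Cells: a = 207, b = 276, c = 278, d = 1316.
This is a case-control study: participants were sampled on outcome status, so risks in the source population cannot be estimated directly — relative risk is not valid here. The odds ratio is the appropriate measure.
OR = (a·d)/(b·c) = (207 × 1316) / (276 × 278) = 272412 / 76728 = 3.55036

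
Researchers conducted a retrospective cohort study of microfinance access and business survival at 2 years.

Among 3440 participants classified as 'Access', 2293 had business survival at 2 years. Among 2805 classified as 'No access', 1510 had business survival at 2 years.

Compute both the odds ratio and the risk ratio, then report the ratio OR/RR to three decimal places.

1.385

From the description: a = 2293, b = 1147, c = 1510, d = 1295.
OR = (2293·1295)/(1147·1510) = 2969435/1731970 = 1.71448
Risk in exposed = 2293/3440 = 0.66657; risk in unexposed = 1510/2805 = 0.53832; RR = 1.23823
OR/RR = 1.71448 / 1.23823 = 1.38462
The outcome is not rare, so the OR lies further from 1 than the RR.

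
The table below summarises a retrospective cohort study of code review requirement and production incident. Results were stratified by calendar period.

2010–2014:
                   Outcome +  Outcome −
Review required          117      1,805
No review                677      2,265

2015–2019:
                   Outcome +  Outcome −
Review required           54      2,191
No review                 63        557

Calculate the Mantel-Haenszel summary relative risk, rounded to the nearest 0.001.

RR_MH = Σ(aᵢ·n₀ᵢ/nᵢ) / Σ(cᵢ·n₁ᵢ/nᵢ), with n₁ᵢ = aᵢ+bᵢ (exposed), n₀ᵢ = cᵢ+dᵢ (unexposed), nᵢ = n₁ᵢ+n₀ᵢ.
Stratum 1 (2010–2014): n₁ = 1922, n₀ = 2942, n = 4864; a·n₀/n = 117·2942/4864 = 70.7677; c·n₁/n = 677·1922/4864 = 267.5152
Stratum 2 (2015–2019): n₁ = 2245, n₀ = 620, n = 2865; a·n₀/n = 54·620/2865 = 11.6859; c·n₁/n = 63·2245/2865 = 49.3665
RR_MH = (70.7677 + 11.6859) / (267.5152 + 49.3665) = 82.4535 / 316.8817 = 0.26020

0.260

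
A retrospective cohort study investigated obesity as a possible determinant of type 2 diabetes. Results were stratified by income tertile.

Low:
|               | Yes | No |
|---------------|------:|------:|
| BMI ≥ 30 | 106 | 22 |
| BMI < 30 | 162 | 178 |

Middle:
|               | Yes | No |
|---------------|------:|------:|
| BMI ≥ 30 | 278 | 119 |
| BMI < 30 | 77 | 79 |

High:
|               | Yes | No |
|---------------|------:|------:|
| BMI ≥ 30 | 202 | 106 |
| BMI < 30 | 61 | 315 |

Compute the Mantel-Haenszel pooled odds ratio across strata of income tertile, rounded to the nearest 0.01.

OR_MH = Σ(aᵢdᵢ/nᵢ) / Σ(bᵢcᵢ/nᵢ), where nᵢ is the stratum total.
Stratum 1 (Low): n = 468; a·d/n = 106·178/468 = 40.3162; b·c/n = 22·162/468 = 7.6154
Stratum 2 (Middle): n = 553; a·d/n = 278·79/553 = 39.7143; b·c/n = 119·77/553 = 16.5696
Stratum 3 (High): n = 684; a·d/n = 202·315/684 = 93.0263; b·c/n = 106·61/684 = 9.4532
OR_MH = (40.3162 + 39.7143 + 93.0263) / (7.6154 + 16.5696 + 9.4532) = 173.0568 / 33.6382 = 5.14465

5.14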